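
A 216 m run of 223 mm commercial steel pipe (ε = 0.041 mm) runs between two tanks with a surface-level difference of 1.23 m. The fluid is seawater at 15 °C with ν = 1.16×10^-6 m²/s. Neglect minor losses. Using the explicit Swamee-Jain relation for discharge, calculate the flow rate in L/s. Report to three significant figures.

Q ≈ 47.8 L/s

Swamee-Jain (Type II): Q = -0.965·√(gD⁵h_f/L)·ln[ε/(3.7D) + √(3.17ν²L/(gD³h_f))]
√(gD⁵h_f/L) = √(9.81·0.223⁵·1.23/216) = 0.005550
ε/(3.7D) = 4.97×10^-5; √(3.17ν²L/(gD³h_f)) = 8.30×10^-5
Q = -0.965·0.005550·ln(1.327×10^-4) = 0.04782 m³/s
Check: V = 1.22 m/s, Re = 2.35×10^5, f = 0.01666, h_f = 1.23 m ≈ 1.23 m ✓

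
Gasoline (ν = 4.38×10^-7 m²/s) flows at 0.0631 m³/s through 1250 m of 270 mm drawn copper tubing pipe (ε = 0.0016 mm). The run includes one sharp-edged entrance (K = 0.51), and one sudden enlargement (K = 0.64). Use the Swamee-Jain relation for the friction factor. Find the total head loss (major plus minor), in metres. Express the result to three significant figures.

H_L ≈ 3.66 m

V = 4Q/(πD²) = 1.102 m/s; V²/2g = 0.06190 m
Re = 6.79×10^5, ε/D = 5.93×10^-6 → f = 0.01252 (Swamee-Jain)
Major: h_f = f(L/D)·V²/2g = 0.01252·4630·0.06190 = 3.587 m
Minor: ΣK = 1.15; h_m = ΣK·V²/2g = 0.07119 m
Total H_L = 3.587 + 0.07119 = 3.659 m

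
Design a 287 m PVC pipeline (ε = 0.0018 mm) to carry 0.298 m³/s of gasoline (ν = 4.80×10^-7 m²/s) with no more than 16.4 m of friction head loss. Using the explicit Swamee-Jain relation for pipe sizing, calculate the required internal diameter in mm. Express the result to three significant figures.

Swamee-Jain (Type III): D = 0.66·[ε^1.25·(LQ²/(gh_f))^4.75 + ν·Q^9.4·(L/(gh_f))^5.2]^0.04
LQ²/(gh_f) = 0.1584; L/(gh_f) = 1.784
Term 1 = ε^1.25·(…)^4.75 = 1.04×10^-11; Term 2 = ν·Q^9.4·(…)^5.2 = 1.11×10^-10
D = 0.66·(1.04×10^-11 + 1.11×10^-10)^0.04 = 0.2648 m = 265 mm
Check: V = 5.41 m/s, Re = 2.98×10^6, f = 0.01006, h_f = 16.3 m ≈ 16.4 m ✓

D ≈ 265 mm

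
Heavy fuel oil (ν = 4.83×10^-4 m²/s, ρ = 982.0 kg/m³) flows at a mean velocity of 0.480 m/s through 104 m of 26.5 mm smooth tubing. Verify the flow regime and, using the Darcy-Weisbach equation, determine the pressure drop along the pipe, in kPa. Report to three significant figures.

Δp ≈ 1080 kPa

Re = VD/ν = 0.480·0.02650/4.83×10^-4 = 26.3 → laminar (Re < 2300)
f = 64/Re = 2.430
h_f = f(L/D)V²/(2g) = 2.430·(104/0.02650)·0.480²/(2·9.81) = 112.0 m
Δp = ρg·h_f = 982.0·9.81·112.0 = 1079 kPa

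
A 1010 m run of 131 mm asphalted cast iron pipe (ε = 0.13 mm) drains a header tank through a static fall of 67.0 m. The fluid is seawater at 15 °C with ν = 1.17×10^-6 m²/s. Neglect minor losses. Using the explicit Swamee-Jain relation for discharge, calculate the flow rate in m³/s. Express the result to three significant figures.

Q ≈ 0.0389 m³/s

Swamee-Jain (Type II): Q = -0.965·√(gD⁵h_f/L)·ln[ε/(3.7D) + √(3.17ν²L/(gD³h_f))]
√(gD⁵h_f/L) = √(9.81·0.131⁵·67.0/1010) = 0.005011
ε/(3.7D) = 2.68×10^-4; √(3.17ν²L/(gD³h_f)) = 5.45×10^-5
Q = -0.965·0.005011·ln(3.227×10^-4) = 0.03887 m³/s
Check: V = 2.88 m/s, Re = 3.23×10^5, f = 0.02065, h_f = 67.5 m ≈ 67.0 m ✓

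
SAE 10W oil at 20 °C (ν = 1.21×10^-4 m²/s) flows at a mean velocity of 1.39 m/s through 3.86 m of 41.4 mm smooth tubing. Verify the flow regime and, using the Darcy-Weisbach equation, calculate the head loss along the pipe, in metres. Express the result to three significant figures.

h_f ≈ 1.24 m

Re = VD/ν = 1.39·0.04140/1.21×10^-4 = 476 → laminar (Re < 2300)
f = 64/Re = 0.1346
h_f = f(L/D)V²/(2g) = 0.1346·(3.86/0.04140)·1.39²/(2·9.81) = 1.236 m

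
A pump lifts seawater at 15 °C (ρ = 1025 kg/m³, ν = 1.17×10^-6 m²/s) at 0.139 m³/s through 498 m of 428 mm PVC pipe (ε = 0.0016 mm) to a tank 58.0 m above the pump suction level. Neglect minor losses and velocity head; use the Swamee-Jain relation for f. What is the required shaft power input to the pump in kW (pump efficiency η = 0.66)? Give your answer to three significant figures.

V = 4Q/(πD²) = 0.9661 m/s; Re = 3.53×10^5; ε/D = 3.74×10^-6; f = 0.01399
h_f = f(L/D)V²/2g = 0.7745 m
Total head H = z + h_f = 58.0 + 0.7745 = 58.77 m
P_hyd = ρgQH = 1025·9.81·0.139·58.77 = 82.15 kW
P_shaft = P_hyd/η = 82.15/0.66 = 124.5 kW

P_shaft ≈ 124 kW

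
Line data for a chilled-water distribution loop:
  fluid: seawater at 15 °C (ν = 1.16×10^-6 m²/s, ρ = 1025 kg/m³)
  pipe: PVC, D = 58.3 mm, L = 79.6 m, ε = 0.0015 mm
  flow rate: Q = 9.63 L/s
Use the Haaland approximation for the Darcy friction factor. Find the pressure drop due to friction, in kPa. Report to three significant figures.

V = 4Q/(πD²) = 4·0.00963/(π·0.0583²) = 3.607 m/s
Re = VD/ν = 3.607·0.0583/1.16×10^-6 = 1.81×10^5 → turbulent
ε/D = 0.0015/58.3 = 2.57×10^-5
Haaland: f = 0.01595
h_f = f(L/D)V²/(2g) = 0.01595·(79.6/0.0583)·3.607²/(2·9.81) = 14.45 m
Δp = ρg·h_f = 1025·9.81·14.45 = 145.3 kPa

Δp ≈ 145 kPa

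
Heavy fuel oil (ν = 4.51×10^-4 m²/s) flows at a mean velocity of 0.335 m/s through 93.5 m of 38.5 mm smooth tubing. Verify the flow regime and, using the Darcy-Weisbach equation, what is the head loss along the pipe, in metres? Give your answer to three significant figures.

h_f ≈ 31.1 m

Re = VD/ν = 0.335·0.03850/4.51×10^-4 = 28.6 → laminar (Re < 2300)
f = 64/Re = 2.238
h_f = f(L/D)V²/(2g) = 2.238·(93.5/0.03850)·0.335²/(2·9.81) = 31.09 m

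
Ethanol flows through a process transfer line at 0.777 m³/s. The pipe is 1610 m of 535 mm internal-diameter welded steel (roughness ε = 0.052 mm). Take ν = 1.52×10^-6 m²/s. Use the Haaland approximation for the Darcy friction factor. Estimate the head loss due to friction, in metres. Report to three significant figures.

V = 4Q/(πD²) = 4·0.777/(π·0.535²) = 3.456 m/s
Re = VD/ν = 3.456·0.535/1.52×10^-6 = 1.22×10^6 → turbulent
ε/D = 0.052/535 = 9.72×10^-5
Haaland: f = 0.01308
h_f = f(L/D)V²/(2g) = 0.01308·(1610/0.535)·3.456²/(2·9.81) = 23.98 m

h_f ≈ 24.0 m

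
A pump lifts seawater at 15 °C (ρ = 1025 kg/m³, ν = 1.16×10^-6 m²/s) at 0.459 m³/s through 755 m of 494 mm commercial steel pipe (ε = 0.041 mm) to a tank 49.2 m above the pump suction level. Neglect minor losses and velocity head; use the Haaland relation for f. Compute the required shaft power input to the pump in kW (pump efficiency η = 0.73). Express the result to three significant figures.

P_shaft ≈ 348 kW

V = 4Q/(πD²) = 2.395 m/s; Re = 1.02×10^6; ε/D = 8.30×10^-5; f = 0.01305
h_f = f(L/D)V²/2g = 5.828 m
Total head H = z + h_f = 49.2 + 5.828 = 55.03 m
P_hyd = ρgQH = 1025·9.81·0.459·55.03 = 254.0 kW
P_shaft = P_hyd/η = 254.0/0.73 = 347.9 kW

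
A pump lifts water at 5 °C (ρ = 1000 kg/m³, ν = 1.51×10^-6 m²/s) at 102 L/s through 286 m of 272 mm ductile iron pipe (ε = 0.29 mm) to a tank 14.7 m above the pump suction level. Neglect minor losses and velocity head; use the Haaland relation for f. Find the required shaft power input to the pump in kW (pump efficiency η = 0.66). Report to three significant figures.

P_shaft ≈ 27.5 kW

V = 4Q/(πD²) = 1.755 m/s; Re = 3.16×10^5; ε/D = 0.00107; f = 0.02076
h_f = f(L/D)V²/2g = 3.428 m
Total head H = z + h_f = 14.7 + 3.428 = 18.13 m
P_hyd = ρgQH = 1000·9.81·0.102·18.13 = 18.14 kW
P_shaft = P_hyd/η = 18.14/0.66 = 27.48 kW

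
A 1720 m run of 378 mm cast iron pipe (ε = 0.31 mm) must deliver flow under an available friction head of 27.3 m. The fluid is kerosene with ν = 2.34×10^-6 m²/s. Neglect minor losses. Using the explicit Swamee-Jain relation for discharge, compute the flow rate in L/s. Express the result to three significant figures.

Q ≈ 275 L/s

Swamee-Jain (Type II): Q = -0.965·√(gD⁵h_f/L)·ln[ε/(3.7D) + √(3.17ν²L/(gD³h_f))]
√(gD⁵h_f/L) = √(9.81·0.378⁵·27.3/1720) = 0.03466
ε/(3.7D) = 2.22×10^-4; √(3.17ν²L/(gD³h_f)) = 4.54×10^-5
Q = -0.965·0.03466·ln(2.671×10^-4) = 0.2752 m³/s
Check: V = 2.45 m/s, Re = 3.96×10^5, f = 0.01971, h_f = 27.5 m ≈ 27.3 m ✓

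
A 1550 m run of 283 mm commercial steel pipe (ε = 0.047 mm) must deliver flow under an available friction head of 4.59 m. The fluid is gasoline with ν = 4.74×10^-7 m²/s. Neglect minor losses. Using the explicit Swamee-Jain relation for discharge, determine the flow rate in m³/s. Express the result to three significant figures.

Swamee-Jain (Type II): Q = -0.965·√(gD⁵h_f/L)·ln[ε/(3.7D) + √(3.17ν²L/(gD³h_f))]
√(gD⁵h_f/L) = √(9.81·0.283⁵·4.59/1550) = 0.007262
ε/(3.7D) = 4.49×10^-5; √(3.17ν²L/(gD³h_f)) = 3.29×10^-5
Q = -0.965·0.007262·ln(7.778×10^-5) = 0.06630 m³/s
Check: V = 1.05 m/s, Re = 6.29×10^5, f = 0.01488, h_f = 4.61 m ≈ 4.59 m ✓

Q ≈ 0.0663 m³/s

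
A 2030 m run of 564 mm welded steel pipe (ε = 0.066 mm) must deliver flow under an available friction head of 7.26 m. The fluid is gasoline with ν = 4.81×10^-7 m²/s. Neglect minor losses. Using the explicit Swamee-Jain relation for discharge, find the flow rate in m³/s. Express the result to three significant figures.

Swamee-Jain (Type II): Q = -0.965·√(gD⁵h_f/L)·ln[ε/(3.7D) + √(3.17ν²L/(gD³h_f))]
√(gD⁵h_f/L) = √(9.81·0.564⁵·7.26/2030) = 0.04475
ε/(3.7D) = 3.16×10^-5; √(3.17ν²L/(gD³h_f)) = 1.08×10^-5
Q = -0.965·0.04475·ln(4.242×10^-5) = 0.4347 m³/s
Check: V = 1.74 m/s, Re = 2.04×10^6, f = 0.01315, h_f = 7.31 m ≈ 7.26 m ✓

Q ≈ 0.435 m³/s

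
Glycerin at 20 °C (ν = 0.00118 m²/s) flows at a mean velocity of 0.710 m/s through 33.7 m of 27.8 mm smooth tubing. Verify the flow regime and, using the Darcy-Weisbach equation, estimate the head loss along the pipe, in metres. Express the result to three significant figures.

h_f ≈ 119 m

Re = VD/ν = 0.710·0.02780/0.00118 = 16.7 → laminar (Re < 2300)
f = 64/Re = 3.826
h_f = f(L/D)V²/(2g) = 3.826·(33.7/0.02780)·0.710²/(2·9.81) = 119.2 m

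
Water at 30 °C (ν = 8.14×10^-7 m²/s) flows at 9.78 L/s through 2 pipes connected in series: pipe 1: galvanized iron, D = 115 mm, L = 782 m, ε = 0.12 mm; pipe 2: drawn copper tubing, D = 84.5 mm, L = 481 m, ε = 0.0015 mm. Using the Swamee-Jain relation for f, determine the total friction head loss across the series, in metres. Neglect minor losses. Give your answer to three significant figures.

Pipe 1: V = 0.9416 m/s, Re = 1.33×10^5, ε/D = 0.00104, f = 0.02196, h_1 = f(L/D)V²/2g = 6.747 m
Pipe 2: V = 1.744 m/s, Re = 1.81×10^5, ε/D = 1.78×10^-5, f = 0.01599, h_2 = f(L/D)V²/2g = 14.11 m
Series → Q common, losses add: H = Σh = 20.86 m

H ≈ 20.9 m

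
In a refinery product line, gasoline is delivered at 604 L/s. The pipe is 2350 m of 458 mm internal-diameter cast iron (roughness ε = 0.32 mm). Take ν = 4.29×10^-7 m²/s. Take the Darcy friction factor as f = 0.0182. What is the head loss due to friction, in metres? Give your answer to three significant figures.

V = 4Q/(πD²) = 4·0.604/(π·0.458²) = 3.666 m/s
h_f = f(L/D)V²/(2g) = 0.01820·(2350/0.458)·3.666²/(2·9.81) = 63.97 m

h_f ≈ 64.0 m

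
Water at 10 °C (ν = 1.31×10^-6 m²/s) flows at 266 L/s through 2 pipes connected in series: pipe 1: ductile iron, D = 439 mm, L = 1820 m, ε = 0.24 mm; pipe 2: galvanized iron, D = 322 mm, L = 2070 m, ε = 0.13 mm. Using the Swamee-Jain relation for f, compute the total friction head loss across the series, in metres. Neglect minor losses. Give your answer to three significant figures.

Pipe 1: V = 1.757 m/s, Re = 5.89×10^5, ε/D = 5.47×10^-4, f = 0.01793, h_1 = f(L/D)V²/2g = 11.70 m
Pipe 2: V = 3.266 m/s, Re = 8.03×10^5, ε/D = 4.04×10^-4, f = 0.01675, h_2 = f(L/D)V²/2g = 58.56 m
Series → Q common, losses add: H = Σh = 70.26 m

H ≈ 70.3 m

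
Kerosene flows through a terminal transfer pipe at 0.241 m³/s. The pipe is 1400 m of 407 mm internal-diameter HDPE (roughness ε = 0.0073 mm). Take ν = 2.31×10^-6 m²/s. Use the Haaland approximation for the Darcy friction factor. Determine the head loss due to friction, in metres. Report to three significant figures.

h_f ≈ 8.59 m

V = 4Q/(πD²) = 4·0.241/(π·0.407²) = 1.852 m/s
Re = VD/ν = 1.852·0.407/2.31×10^-6 = 3.26×10^5 → turbulent
ε/D = 0.0073/407 = 1.79×10^-5
Haaland: f = 0.01428
h_f = f(L/D)V²/(2g) = 0.01428·(1400/0.407)·1.852²/(2·9.81) = 8.588 m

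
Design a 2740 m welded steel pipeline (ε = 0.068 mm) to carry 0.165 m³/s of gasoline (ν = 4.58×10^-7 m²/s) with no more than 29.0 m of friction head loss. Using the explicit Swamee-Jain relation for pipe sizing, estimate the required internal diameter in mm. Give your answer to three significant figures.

Swamee-Jain (Type III): D = 0.66·[ε^1.25·(LQ²/(gh_f))^4.75 + ν·Q^9.4·(L/(gh_f))^5.2]^0.04
LQ²/(gh_f) = 0.2622; L/(gh_f) = 9.631
Term 1 = ε^1.25·(…)^4.75 = 1.07×10^-8; Term 2 = ν·Q^9.4·(…)^5.2 = 2.63×10^-9
D = 0.66·(1.07×10^-8 + 2.63×10^-9)^0.04 = 0.3195 m = 320 mm
Check: V = 2.06 m/s, Re = 1.44×10^6, f = 0.01465, h_f = 27.1 m ≈ 29.0 m ✓

D ≈ 320 mm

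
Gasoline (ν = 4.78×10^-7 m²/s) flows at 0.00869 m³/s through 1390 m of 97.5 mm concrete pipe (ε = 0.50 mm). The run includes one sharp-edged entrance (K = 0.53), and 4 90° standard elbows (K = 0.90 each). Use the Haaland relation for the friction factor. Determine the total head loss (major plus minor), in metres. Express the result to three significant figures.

H_L ≈ 30.8 m

V = 4Q/(πD²) = 1.164 m/s; V²/2g = 0.06905 m
Re = 2.37×10^5, ε/D = 0.00513 → f = 0.03102 (Haaland)
Major: h_f = f(L/D)·V²/2g = 0.03102·14256·0.06905 = 30.54 m
Minor: ΣK = 4.13; h_m = ΣK·V²/2g = 0.2852 m
Total H_L = 30.54 + 0.2852 = 30.82 m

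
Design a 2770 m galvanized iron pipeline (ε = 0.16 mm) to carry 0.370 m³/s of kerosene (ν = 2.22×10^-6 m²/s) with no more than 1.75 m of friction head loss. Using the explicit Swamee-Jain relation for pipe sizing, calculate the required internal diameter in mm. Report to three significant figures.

D ≈ 794 mm

Swamee-Jain (Type III): D = 0.66·[ε^1.25·(LQ²/(gh_f))^4.75 + ν·Q^9.4·(L/(gh_f))^5.2]^0.04
LQ²/(gh_f) = 22.09; L/(gh_f) = 161.4
Term 1 = ε^1.25·(…)^4.75 = 43.7; Term 2 = ν·Q^9.4·(…)^5.2 = 58.6
D = 0.66·(43.7 + 58.6)^0.04 = 0.7942 m = 794 mm
Check: V = 0.747 m/s, Re = 2.67×10^5, f = 0.01654, h_f = 1.64 m ≈ 1.75 m ✓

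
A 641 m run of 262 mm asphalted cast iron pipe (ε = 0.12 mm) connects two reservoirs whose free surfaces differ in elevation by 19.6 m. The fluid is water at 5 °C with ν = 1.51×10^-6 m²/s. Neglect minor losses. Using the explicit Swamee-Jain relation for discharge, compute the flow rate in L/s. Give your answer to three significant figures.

Q ≈ 162 L/s

Swamee-Jain (Type II): Q = -0.965·√(gD⁵h_f/L)·ln[ε/(3.7D) + √(3.17ν²L/(gD³h_f))]
√(gD⁵h_f/L) = √(9.81·0.262⁵·19.6/641) = 0.01924
ε/(3.7D) = 1.24×10^-4; √(3.17ν²L/(gD³h_f)) = 3.66×10^-5
Q = -0.965·0.01924·ln(1.604×10^-4) = 0.1623 m³/s
Check: V = 3.01 m/s, Re = 5.22×10^5, f = 0.01747, h_f = 19.7 m ≈ 19.6 m ✓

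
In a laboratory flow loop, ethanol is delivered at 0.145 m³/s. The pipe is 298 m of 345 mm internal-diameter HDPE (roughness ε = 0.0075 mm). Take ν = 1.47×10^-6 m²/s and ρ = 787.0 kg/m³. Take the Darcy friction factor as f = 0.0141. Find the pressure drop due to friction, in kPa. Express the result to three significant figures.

V = 4Q/(πD²) = 4·0.145/(π·0.345²) = 1.551 m/s
h_f = f(L/D)V²/(2g) = 0.01410·(298/0.345)·1.551²/(2·9.81) = 1.493 m
Δp = ρg·h_f = 787.0·9.81·1.493 = 11.53 kPa

Δp ≈ 11.5 kPa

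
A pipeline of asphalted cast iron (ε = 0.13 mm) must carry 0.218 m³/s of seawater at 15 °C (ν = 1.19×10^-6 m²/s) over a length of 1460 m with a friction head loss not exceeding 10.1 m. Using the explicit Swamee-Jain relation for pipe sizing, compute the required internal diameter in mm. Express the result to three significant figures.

D ≈ 399 mm

Swamee-Jain (Type III): D = 0.66·[ε^1.25·(LQ²/(gh_f))^4.75 + ν·Q^9.4·(L/(gh_f))^5.2]^0.04
LQ²/(gh_f) = 0.7003; L/(gh_f) = 14.74
Term 1 = ε^1.25·(…)^4.75 = 2.56×10^-6; Term 2 = ν·Q^9.4·(…)^5.2 = 8.56×10^-7
D = 0.66·(2.56×10^-6 + 8.56×10^-7)^0.04 = 0.3989 m = 399 mm
Check: V = 1.74 m/s, Re = 5.85×10^5, f = 0.01641, h_f = 9.32 m ≈ 10.1 m ✓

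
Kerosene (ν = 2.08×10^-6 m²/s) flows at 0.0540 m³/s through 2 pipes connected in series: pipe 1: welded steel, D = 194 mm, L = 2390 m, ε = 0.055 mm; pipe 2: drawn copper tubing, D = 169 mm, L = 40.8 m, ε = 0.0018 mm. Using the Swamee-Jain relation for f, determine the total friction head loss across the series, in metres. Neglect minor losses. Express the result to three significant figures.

H ≈ 38.9 m

Pipe 1: V = 1.827 m/s, Re = 1.70×10^5, ε/D = 2.84×10^-4, f = 0.01803, h_1 = f(L/D)V²/2g = 37.78 m
Pipe 2: V = 2.407 m/s, Re = 1.96×10^5, ε/D = 1.07×10^-5, f = 0.01570, h_2 = f(L/D)V²/2g = 1.119 m
Series → Q common, losses add: H = Σh = 38.90 m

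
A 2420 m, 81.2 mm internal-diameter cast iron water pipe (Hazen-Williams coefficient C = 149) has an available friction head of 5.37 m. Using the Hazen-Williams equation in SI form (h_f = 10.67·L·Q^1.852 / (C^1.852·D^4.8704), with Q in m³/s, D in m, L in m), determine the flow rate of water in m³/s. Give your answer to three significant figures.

Rearranging: Q = [h_f·C^1.852·D^4.8704 / (10.67·L)]^(1/1.852)
Q = [5.37·149^1.852·0.0812^4.8704 / (10.67·2420)]^0.540 = 0.002077 m³/s

Q ≈ 0.00208 m³/s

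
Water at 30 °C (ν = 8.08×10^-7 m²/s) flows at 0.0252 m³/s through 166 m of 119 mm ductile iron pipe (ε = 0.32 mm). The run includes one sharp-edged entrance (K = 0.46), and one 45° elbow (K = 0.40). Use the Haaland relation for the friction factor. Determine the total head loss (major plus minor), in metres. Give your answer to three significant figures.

H_L ≈ 9.65 m

V = 4Q/(πD²) = 2.266 m/s; V²/2g = 0.2617 m
Re = 3.34×10^5, ε/D = 0.00269 → f = 0.02582 (Haaland)
Major: h_f = f(L/D)·V²/2g = 0.02582·1395·0.2617 = 9.425 m
Minor: ΣK = 0.860; h_m = ΣK·V²/2g = 0.2250 m
Total H_L = 9.425 + 0.2250 = 9.650 m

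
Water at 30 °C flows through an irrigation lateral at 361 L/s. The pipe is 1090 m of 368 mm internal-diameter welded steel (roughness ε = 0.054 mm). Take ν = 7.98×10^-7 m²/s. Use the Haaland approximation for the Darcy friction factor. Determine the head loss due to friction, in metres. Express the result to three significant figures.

V = 4Q/(πD²) = 4·0.361/(π·0.368²) = 3.394 m/s
Re = VD/ν = 3.394·0.368/7.98×10^-7 = 1.57×10^6 → turbulent
ε/D = 0.054/368 = 1.47×10^-4
Haaland: f = 0.01363
h_f = f(L/D)V²/(2g) = 0.01363·(1090/0.368)·3.394²/(2·9.81) = 23.70 m

h_f ≈ 23.7 m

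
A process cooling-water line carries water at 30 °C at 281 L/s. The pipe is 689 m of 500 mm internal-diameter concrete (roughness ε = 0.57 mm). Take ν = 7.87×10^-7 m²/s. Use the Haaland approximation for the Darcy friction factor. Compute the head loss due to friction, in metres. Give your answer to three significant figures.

h_f ≈ 2.96 m

V = 4Q/(πD²) = 4·0.281/(π·0.500²) = 1.431 m/s
Re = VD/ν = 1.431·0.500/7.87×10^-7 = 9.09×10^5 → turbulent
ε/D = 0.57/500 = 0.00114
Haaland: f = 0.02058
h_f = f(L/D)V²/(2g) = 0.02058·(689/0.500)·1.431²/(2·9.81) = 2.961 m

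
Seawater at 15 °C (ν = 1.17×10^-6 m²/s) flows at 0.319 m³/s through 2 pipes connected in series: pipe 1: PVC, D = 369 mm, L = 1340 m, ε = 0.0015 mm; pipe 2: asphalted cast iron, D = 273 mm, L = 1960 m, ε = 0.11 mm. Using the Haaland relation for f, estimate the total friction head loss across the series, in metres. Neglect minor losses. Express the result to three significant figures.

H ≈ 197 m

Pipe 1: V = 2.983 m/s, Re = 9.41×10^5, ε/D = 4.07×10^-6, f = 0.01177, h_1 = f(L/D)V²/2g = 19.39 m
Pipe 2: V = 5.450 m/s, Re = 1.27×10^6, ε/D = 4.03×10^-4, f = 0.01636, h_2 = f(L/D)V²/2g = 177.8 m
Series → Q common, losses add: H = Σh = 197.2 m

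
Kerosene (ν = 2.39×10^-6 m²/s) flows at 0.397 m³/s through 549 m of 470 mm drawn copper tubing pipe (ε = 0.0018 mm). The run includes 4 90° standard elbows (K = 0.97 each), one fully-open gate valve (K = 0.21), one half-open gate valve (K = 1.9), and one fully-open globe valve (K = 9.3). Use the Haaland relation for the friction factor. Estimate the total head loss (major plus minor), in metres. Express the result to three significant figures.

H_L ≈ 8.24 m

V = 4Q/(πD²) = 2.288 m/s; V²/2g = 0.2669 m
Re = 4.50×10^5, ε/D = 3.83×10^-6 → f = 0.01335 (Haaland)
Major: h_f = f(L/D)·V²/2g = 0.01335·1168·0.2669 = 4.162 m
Minor: ΣK = 15.3; h_m = ΣK·V²/2g = 4.081 m
Total H_L = 4.162 + 4.081 = 8.243 m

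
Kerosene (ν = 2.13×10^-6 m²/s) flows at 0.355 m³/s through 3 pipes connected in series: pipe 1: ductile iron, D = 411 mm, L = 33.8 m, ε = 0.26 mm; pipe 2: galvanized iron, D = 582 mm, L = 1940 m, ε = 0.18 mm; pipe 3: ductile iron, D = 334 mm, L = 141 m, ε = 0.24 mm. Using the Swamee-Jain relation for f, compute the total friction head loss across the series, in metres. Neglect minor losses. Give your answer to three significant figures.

H ≈ 12.3 m

Pipe 1: V = 2.676 m/s, Re = 5.16×10^5, ε/D = 6.33×10^-4, f = 0.01853, h_1 = f(L/D)V²/2g = 0.5562 m
Pipe 2: V = 1.334 m/s, Re = 3.65×10^5, ε/D = 3.09×10^-4, f = 0.01684, h_2 = f(L/D)V²/2g = 5.094 m
Pipe 3: V = 4.052 m/s, Re = 6.35×10^5, ε/D = 7.19×10^-4, f = 0.01886, h_3 = f(L/D)V²/2g = 6.661 m
Series → Q common, losses add: H = Σh = 12.31 m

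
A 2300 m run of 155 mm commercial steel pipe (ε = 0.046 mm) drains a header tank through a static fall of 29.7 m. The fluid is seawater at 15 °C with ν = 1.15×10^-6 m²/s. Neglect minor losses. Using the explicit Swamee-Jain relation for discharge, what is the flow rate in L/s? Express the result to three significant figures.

Q ≈ 28.1 L/s

Swamee-Jain (Type II): Q = -0.965·√(gD⁵h_f/L)·ln[ε/(3.7D) + √(3.17ν²L/(gD³h_f))]
√(gD⁵h_f/L) = √(9.81·0.155⁵·29.7/2300) = 0.003366
ε/(3.7D) = 8.02×10^-5; √(3.17ν²L/(gD³h_f)) = 9.43×10^-5
Q = -0.965·0.003366·ln(1.745×10^-4) = 0.02811 m³/s
Check: V = 1.49 m/s, Re = 2.01×10^5, f = 0.01776, h_f = 29.8 m ≈ 29.7 m ✓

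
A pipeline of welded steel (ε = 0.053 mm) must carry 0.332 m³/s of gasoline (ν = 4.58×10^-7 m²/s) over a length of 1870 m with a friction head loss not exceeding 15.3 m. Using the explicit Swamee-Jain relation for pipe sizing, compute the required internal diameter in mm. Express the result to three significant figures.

D ≈ 434 mm

Swamee-Jain (Type III): D = 0.66·[ε^1.25·(LQ²/(gh_f))^4.75 + ν·Q^9.4·(L/(gh_f))^5.2]^0.04
LQ²/(gh_f) = 1.373; L/(gh_f) = 12.46
Term 1 = ε^1.25·(…)^4.75 = 2.04×10^-5; Term 2 = ν·Q^9.4·(…)^5.2 = 7.18×10^-6
D = 0.66·(2.04×10^-5 + 7.18×10^-6)^0.04 = 0.4337 m = 434 mm
Check: V = 2.25 m/s, Re = 2.13×10^6, f = 0.01321, h_f = 14.7 m ≈ 15.3 m ✓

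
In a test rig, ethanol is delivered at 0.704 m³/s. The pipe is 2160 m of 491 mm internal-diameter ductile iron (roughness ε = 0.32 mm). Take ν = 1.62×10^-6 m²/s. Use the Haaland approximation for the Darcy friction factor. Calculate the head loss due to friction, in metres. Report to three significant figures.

h_f ≈ 56.1 m

V = 4Q/(πD²) = 4·0.704/(π·0.491²) = 3.718 m/s
Re = VD/ν = 3.718·0.491/1.62×10^-6 = 1.13×10^6 → turbulent
ε/D = 0.32/491 = 6.52×10^-4
Haaland: f = 0.01810
h_f = f(L/D)V²/(2g) = 0.01810·(2160/0.491)·3.718²/(2·9.81) = 56.10 m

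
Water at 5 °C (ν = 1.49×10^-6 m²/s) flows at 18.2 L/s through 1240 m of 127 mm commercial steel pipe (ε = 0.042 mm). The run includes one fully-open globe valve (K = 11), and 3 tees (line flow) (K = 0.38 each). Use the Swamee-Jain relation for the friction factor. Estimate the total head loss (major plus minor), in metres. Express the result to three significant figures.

V = 4Q/(πD²) = 1.437 m/s; V²/2g = 0.1052 m
Re = 1.22×10^5, ε/D = 3.31×10^-4 → f = 0.01909 (Swamee-Jain)
Major: h_f = f(L/D)·V²/2g = 0.01909·9764·0.1052 = 19.61 m
Minor: ΣK = 12.1; h_m = ΣK·V²/2g = 1.277 m
Total H_L = 19.61 + 1.277 = 20.89 m

H_L ≈ 20.9 m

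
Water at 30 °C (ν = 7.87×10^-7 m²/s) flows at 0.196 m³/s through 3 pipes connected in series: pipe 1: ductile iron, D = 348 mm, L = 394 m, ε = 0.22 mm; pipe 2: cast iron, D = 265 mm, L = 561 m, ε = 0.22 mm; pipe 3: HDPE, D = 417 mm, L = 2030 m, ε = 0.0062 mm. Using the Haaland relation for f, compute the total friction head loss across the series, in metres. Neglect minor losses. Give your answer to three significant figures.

Pipe 1: V = 2.061 m/s, Re = 9.11×10^5, ε/D = 6.32×10^-4, f = 0.01806, h_1 = f(L/D)V²/2g = 4.424 m
Pipe 2: V = 3.554 m/s, Re = 1.20×10^6, ε/D = 8.30×10^-4, f = 0.01907, h_2 = f(L/D)V²/2g = 25.98 m
Pipe 3: V = 1.435 m/s, Re = 7.60×10^5, ε/D = 1.49×10^-5, f = 0.01237, h_3 = f(L/D)V²/2g = 6.320 m
Series → Q common, losses add: H = Σh = 36.73 m

H ≈ 36.7 m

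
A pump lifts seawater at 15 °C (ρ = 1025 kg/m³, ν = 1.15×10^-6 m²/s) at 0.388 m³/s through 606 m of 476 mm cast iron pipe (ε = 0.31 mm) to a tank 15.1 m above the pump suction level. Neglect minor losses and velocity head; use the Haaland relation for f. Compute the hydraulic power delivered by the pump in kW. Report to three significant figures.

P_hyd ≈ 80.8 kW

V = 4Q/(πD²) = 2.180 m/s; Re = 9.02×10^5; ε/D = 6.51×10^-4; f = 0.01817
h_f = f(L/D)V²/2g = 5.606 m
Total head H = z + h_f = 15.1 + 5.606 = 20.71 m
P_hyd = ρgQH = 1025·9.81·0.388·20.71 = 80.78 kW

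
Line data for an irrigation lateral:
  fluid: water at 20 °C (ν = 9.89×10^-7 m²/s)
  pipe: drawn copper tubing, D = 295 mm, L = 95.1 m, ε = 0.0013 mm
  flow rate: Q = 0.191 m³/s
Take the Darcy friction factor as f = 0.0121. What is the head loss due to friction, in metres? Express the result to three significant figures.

h_f ≈ 1.55 m

V = 4Q/(πD²) = 4·0.191/(π·0.295²) = 2.794 m/s
h_f = f(L/D)V²/(2g) = 0.01210·(95.1/0.295)·2.794²/(2·9.81) = 1.553 m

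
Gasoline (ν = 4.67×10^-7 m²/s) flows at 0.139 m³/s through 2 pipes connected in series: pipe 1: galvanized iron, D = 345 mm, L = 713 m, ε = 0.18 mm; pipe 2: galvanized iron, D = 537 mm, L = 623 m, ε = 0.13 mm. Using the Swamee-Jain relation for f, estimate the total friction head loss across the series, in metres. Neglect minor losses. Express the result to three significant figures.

H ≈ 4.40 m

Pipe 1: V = 1.487 m/s, Re = 1.10×10^6, ε/D = 5.22×10^-4, f = 0.01740, h_1 = f(L/D)V²/2g = 4.052 m
Pipe 2: V = 0.6137 m/s, Re = 7.06×10^5, ε/D = 2.42×10^-4, f = 0.01551, h_2 = f(L/D)V²/2g = 0.3455 m
Series → Q common, losses add: H = Σh = 4.398 m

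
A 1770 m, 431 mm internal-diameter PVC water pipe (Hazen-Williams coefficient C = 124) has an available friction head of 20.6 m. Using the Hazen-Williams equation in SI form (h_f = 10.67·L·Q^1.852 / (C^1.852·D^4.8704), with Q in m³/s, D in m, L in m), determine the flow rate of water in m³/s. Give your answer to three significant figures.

Q ≈ 0.341 m³/s

Rearranging: Q = [h_f·C^1.852·D^4.8704 / (10.67·L)]^(1/1.852)
Q = [20.6·124^1.852·0.431^4.8704 / (10.67·1770)]^0.540 = 0.3409 m³/s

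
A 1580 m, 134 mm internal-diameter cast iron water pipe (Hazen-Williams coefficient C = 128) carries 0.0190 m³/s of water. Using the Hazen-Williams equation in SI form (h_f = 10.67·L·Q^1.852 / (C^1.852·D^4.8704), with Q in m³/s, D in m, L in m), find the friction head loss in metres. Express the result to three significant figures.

h_f ≈ 24.4 m

h_f = 10.67·1580·0.0190^1.852 / (128^1.852·0.134^4.8704) = 24.43 m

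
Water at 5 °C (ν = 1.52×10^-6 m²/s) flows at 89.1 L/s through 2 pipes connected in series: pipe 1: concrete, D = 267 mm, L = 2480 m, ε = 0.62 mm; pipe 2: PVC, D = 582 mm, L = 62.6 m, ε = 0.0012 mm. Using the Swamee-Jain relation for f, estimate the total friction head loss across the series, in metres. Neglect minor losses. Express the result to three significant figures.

Pipe 1: V = 1.591 m/s, Re = 2.80×10^5, ε/D = 0.00232, f = 0.02511, h_1 = f(L/D)V²/2g = 30.11 m
Pipe 2: V = 0.3349 m/s, Re = 1.28×10^5, ε/D = 2.06×10^-6, f = 0.01698, h_2 = f(L/D)V²/2g = 0.01044 m
Series → Q common, losses add: H = Σh = 30.12 m

H ≈ 30.1 m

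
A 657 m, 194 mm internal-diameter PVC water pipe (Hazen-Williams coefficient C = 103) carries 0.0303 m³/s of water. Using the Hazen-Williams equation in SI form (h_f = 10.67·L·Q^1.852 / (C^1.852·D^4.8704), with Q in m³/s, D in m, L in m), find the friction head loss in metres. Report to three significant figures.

h_f = 10.67·657·0.0303^1.852 / (103^1.852·0.194^4.8704) = 5.947 m

h_f ≈ 5.95 m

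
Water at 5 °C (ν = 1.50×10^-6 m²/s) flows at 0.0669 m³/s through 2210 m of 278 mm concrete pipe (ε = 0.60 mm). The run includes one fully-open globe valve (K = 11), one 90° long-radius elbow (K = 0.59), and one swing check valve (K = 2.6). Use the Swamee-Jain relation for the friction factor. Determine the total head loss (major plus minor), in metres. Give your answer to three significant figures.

H_L ≈ 13.1 m

V = 4Q/(πD²) = 1.102 m/s; V²/2g = 0.06191 m
Re = 2.04×10^5, ε/D = 0.00216 → f = 0.02491 (Swamee-Jain)
Major: h_f = f(L/D)·V²/2g = 0.02491·7950·0.06191 = 12.26 m
Minor: ΣK = 14.2; h_m = ΣK·V²/2g = 0.8786 m
Total H_L = 12.26 + 0.8786 = 13.14 m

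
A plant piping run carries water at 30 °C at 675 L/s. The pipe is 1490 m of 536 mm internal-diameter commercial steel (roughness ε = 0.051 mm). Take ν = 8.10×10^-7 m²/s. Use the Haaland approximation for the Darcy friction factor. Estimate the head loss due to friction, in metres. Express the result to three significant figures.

V = 4Q/(πD²) = 4·0.675/(π·0.536²) = 2.991 m/s
Re = VD/ν = 2.991·0.536/8.10×10^-7 = 1.98×10^6 → turbulent
ε/D = 0.051/536 = 9.51×10^-5
Haaland: f = 0.01266
h_f = f(L/D)V²/(2g) = 0.01266·(1490/0.536)·2.991²/(2·9.81) = 16.05 m

h_f ≈ 16.0 m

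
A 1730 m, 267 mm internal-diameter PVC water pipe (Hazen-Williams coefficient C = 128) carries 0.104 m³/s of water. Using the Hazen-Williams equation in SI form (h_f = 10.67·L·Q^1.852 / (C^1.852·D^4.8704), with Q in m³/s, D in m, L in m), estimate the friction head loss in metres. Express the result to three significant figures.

h_f = 10.67·1730·0.104^1.852 / (128^1.852·0.267^4.8704) = 21.69 m

h_f ≈ 21.7 m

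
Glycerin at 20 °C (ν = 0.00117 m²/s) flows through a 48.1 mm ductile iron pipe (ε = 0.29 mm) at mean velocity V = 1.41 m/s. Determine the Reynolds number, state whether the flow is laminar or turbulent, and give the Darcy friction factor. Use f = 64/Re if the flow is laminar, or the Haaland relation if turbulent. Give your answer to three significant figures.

Re ≈ 58.0; laminar; f = 64/Re ≈ 1.10

Re = VD/ν = 1.410·0.0481/0.00117 = 58.0
Re < 2300 → laminar → f = 64/Re = 1.104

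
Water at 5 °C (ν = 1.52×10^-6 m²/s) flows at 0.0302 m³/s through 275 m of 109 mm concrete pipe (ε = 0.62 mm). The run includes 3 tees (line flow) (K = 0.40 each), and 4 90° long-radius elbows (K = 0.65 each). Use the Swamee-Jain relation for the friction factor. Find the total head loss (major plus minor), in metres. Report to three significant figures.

H_L ≈ 45.3 m

V = 4Q/(πD²) = 3.236 m/s; V²/2g = 0.5339 m
Re = 2.32×10^5, ε/D = 0.00569 → f = 0.03212 (Swamee-Jain)
Major: h_f = f(L/D)·V²/2g = 0.03212·2523·0.5339 = 43.26 m
Minor: ΣK = 3.80; h_m = ΣK·V²/2g = 2.029 m
Total H_L = 43.26 + 2.029 = 45.29 m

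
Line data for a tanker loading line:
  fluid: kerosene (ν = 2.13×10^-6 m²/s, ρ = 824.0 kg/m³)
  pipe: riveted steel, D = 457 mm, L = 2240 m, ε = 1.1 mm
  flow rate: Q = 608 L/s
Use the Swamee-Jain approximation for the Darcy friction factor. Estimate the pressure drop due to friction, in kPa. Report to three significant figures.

V = 4Q/(πD²) = 4·0.608/(π·0.457²) = 3.707 m/s
Re = VD/ν = 3.707·0.457/2.13×10^-6 = 7.95×10^5 → turbulent
ε/D = 1.1/457 = 0.00241
Swamee-Jain: f = 0.02490
h_f = f(L/D)V²/(2g) = 0.02490·(2240/0.457)·3.707²/(2·9.81) = 85.48 m
Δp = ρg·h_f = 824.0·9.81·85.48 = 691.0 kPa

Δp ≈ 691 kPa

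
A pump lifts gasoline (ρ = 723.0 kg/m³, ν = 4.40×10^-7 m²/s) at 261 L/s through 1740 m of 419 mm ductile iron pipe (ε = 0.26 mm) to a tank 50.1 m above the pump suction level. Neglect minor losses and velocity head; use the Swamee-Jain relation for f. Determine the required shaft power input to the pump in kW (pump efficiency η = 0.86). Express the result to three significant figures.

P_shaft ≈ 137 kW

V = 4Q/(πD²) = 1.893 m/s; Re = 1.80×10^6; ε/D = 6.21×10^-4; f = 0.01785
h_f = f(L/D)V²/2g = 13.54 m
Total head H = z + h_f = 50.1 + 13.54 = 63.64 m
P_hyd = ρgQH = 723.0·9.81·0.261·63.64 = 117.8 kW
P_shaft = P_hyd/η = 117.8/0.86 = 137.0 kW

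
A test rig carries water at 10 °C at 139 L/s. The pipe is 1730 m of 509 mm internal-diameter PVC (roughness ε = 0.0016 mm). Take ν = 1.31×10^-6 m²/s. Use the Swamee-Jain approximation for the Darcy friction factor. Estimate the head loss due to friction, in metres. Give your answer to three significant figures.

V = 4Q/(πD²) = 4·0.139/(π·0.509²) = 0.6831 m/s
Re = VD/ν = 0.6831·0.509/1.31×10^-6 = 2.65×10^5 → turbulent
ε/D = 0.0016/509 = 3.14×10^-6
Swamee-Jain: f = 0.01474
h_f = f(L/D)V²/(2g) = 0.01474·(1730/0.509)·0.6831²/(2·9.81) = 1.192 m

h_f ≈ 1.19 m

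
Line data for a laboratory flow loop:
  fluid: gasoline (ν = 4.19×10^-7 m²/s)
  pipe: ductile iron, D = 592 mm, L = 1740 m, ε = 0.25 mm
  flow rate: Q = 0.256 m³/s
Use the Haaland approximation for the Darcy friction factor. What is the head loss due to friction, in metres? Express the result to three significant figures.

h_f ≈ 2.14 m

V = 4Q/(πD²) = 4·0.256/(π·0.592²) = 0.9301 m/s
Re = VD/ν = 0.9301·0.592/4.19×10^-7 = 1.31×10^6 → turbulent
ε/D = 0.25/592 = 4.22×10^-4
Haaland: f = 0.01650
h_f = f(L/D)V²/(2g) = 0.01650·(1740/0.592)·0.9301²/(2·9.81) = 2.138 m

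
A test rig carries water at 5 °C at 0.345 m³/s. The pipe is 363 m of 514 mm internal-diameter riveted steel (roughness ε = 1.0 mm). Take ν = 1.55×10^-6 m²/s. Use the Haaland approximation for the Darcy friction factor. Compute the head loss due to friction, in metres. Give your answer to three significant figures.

h_f ≈ 2.35 m

V = 4Q/(πD²) = 4·0.345/(π·0.514²) = 1.663 m/s
Re = VD/ν = 1.663·0.514/1.55×10^-6 = 5.51×10^5 → turbulent
ε/D = 1.0/514 = 0.00195
Haaland: f = 0.02359
h_f = f(L/D)V²/(2g) = 0.02359·(363/0.514)·1.663²/(2·9.81) = 2.348 m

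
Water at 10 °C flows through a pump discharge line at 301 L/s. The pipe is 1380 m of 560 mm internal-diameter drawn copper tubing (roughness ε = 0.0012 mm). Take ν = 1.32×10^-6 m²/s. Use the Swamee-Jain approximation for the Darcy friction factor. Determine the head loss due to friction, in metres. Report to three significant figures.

h_f ≈ 2.45 m

V = 4Q/(πD²) = 4·0.301/(π·0.560²) = 1.222 m/s
Re = VD/ν = 1.222·0.560/1.32×10^-6 = 5.18×10^5 → turbulent
ε/D = 0.0012/560 = 2.14×10^-6
Swamee-Jain: f = 0.01304
h_f = f(L/D)V²/(2g) = 0.01304·(1380/0.560)·1.222²/(2·9.81) = 2.446 m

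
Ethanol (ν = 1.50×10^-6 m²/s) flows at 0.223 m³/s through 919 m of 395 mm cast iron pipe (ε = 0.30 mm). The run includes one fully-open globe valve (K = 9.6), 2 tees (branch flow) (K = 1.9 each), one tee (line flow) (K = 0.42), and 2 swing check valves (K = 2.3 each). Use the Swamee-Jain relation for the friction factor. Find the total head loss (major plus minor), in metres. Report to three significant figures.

V = 4Q/(πD²) = 1.820 m/s; V²/2g = 0.1688 m
Re = 4.79×10^5, ε/D = 7.59×10^-4 → f = 0.01926 (Swamee-Jain)
Major: h_f = f(L/D)·V²/2g = 0.01926·2327·0.1688 = 7.563 m
Minor: ΣK = 18.4; h_m = ΣK·V²/2g = 3.109 m
Total H_L = 7.563 + 3.109 = 10.67 m

H_L ≈ 10.7 m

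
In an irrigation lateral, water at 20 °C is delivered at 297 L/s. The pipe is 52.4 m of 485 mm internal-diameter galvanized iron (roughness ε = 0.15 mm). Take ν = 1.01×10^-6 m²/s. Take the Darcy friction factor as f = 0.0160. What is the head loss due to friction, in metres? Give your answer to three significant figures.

V = 4Q/(πD²) = 4·0.297/(π·0.485²) = 1.608 m/s
h_f = f(L/D)V²/(2g) = 0.01600·(52.4/0.485)·1.608²/(2·9.81) = 0.2277 m

h_f ≈ 0.228 m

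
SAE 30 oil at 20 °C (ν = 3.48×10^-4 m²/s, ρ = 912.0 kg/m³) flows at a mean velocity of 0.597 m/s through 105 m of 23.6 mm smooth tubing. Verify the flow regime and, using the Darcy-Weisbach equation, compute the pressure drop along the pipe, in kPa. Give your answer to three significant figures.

Δp ≈ 1140 kPa

Re = VD/ν = 0.597·0.02360/3.48×10^-4 = 40.5 → laminar (Re < 2300)
f = 64/Re = 1.581
h_f = f(L/D)V²/(2g) = 1.581·(105/0.02360)·0.597²/(2·9.81) = 127.8 m
Δp = ρg·h_f = 912.0·9.81·127.8 = 1143 kPa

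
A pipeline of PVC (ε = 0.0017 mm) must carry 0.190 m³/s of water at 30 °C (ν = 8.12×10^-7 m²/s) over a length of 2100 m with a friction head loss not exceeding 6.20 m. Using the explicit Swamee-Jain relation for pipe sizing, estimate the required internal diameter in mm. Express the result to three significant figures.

D ≈ 422 mm

Swamee-Jain (Type III): D = 0.66·[ε^1.25·(LQ²/(gh_f))^4.75 + ν·Q^9.4·(L/(gh_f))^5.2]^0.04
LQ²/(gh_f) = 1.246; L/(gh_f) = 34.53
Term 1 = ε^1.25·(…)^4.75 = 1.75×10^-7; Term 2 = ν·Q^9.4·(…)^5.2 = 1.34×10^-5
D = 0.66·(1.75×10^-7 + 1.34×10^-5)^0.04 = 0.4216 m = 422 mm
Check: V = 1.36 m/s, Re = 7.07×10^5, f = 0.01240, h_f = 5.83 m ≈ 6.20 m ✓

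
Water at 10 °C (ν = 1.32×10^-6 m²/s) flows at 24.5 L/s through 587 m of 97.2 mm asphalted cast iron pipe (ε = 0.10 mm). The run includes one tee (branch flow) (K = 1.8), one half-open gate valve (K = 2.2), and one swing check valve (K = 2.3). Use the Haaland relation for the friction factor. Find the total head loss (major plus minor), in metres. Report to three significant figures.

H_L ≈ 73.4 m

V = 4Q/(πD²) = 3.302 m/s; V²/2g = 0.5556 m
Re = 2.43×10^5, ε/D = 0.00103 → f = 0.02083 (Haaland)
Major: h_f = f(L/D)·V²/2g = 0.02083·6039·0.5556 = 69.88 m
Minor: ΣK = 6.30; h_m = ΣK·V²/2g = 3.500 m
Total H_L = 69.88 + 3.500 = 73.38 m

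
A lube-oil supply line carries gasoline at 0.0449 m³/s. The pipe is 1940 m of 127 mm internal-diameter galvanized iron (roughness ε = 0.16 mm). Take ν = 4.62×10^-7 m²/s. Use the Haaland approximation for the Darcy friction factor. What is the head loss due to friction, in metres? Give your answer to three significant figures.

V = 4Q/(πD²) = 4·0.0449/(π·0.127²) = 3.544 m/s
Re = VD/ν = 3.544·0.127/4.62×10^-7 = 9.74×10^5 → turbulent
ε/D = 0.16/127 = 0.00126
Haaland: f = 0.02106
h_f = f(L/D)V²/(2g) = 0.02106·(1940/0.127)·3.544²/(2·9.81) = 206.0 m

h_f ≈ 206 m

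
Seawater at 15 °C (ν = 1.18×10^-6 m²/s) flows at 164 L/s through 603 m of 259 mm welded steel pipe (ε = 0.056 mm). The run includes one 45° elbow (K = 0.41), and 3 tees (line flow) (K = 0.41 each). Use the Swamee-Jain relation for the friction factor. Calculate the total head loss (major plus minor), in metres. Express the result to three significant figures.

V = 4Q/(πD²) = 3.113 m/s; V²/2g = 0.4939 m
Re = 6.83×10^5, ε/D = 2.16×10^-4 → f = 0.01530 (Swamee-Jain)
Major: h_f = f(L/D)·V²/2g = 0.01530·2328·0.4939 = 17.59 m
Minor: ΣK = 1.64; h_m = ΣK·V²/2g = 0.8099 m
Total H_L = 17.59 + 0.8099 = 18.40 m

H_L ≈ 18.4 m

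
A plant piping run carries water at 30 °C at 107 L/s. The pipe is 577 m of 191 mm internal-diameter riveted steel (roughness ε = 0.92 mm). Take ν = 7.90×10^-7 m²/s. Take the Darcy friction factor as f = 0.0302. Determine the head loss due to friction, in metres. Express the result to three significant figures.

V = 4Q/(πD²) = 4·0.107/(π·0.191²) = 3.734 m/s
h_f = f(L/D)V²/(2g) = 0.03020·(577/0.191)·3.734²/(2·9.81) = 64.85 m

h_f ≈ 64.8 m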